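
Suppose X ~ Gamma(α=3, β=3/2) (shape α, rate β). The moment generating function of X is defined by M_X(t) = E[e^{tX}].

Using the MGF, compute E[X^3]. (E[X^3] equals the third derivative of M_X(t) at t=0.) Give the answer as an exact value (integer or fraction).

E[X^3] = d^3M/dt^3 |_{t=0} = 160/9

M_X(t) = 27/(8*(3/2 - t)^3)
dM/dt = 162/(16*t^4 - 96*t^3 + 216*t^2 - 216*t + 81)
d^2M/dt^2 = -1296/(32*t^5 - 240*t^4 + 720*t^3 - 1080*t^2 + 810*t - 243)
d^3M/dt^3 = 12960/(64*t^6 - 576*t^5 + 2160*t^4 - 4320*t^3 + 4860*t^2 - 2916*t + 729)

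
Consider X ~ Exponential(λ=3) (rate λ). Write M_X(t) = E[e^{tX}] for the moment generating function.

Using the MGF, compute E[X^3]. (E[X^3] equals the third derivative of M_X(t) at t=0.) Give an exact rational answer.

E[X^3] = M′′′(0) = 2/9

M_X(t) = 3/(3 - t)
M′(t) = 3/(t^2 - 6*t + 9)
M′′(t) = -6/(t^3 - 9*t^2 + 27*t - 27)
M′′′(t) = 18/(t^4 - 12*t^3 + 54*t^2 - 108*t + 81)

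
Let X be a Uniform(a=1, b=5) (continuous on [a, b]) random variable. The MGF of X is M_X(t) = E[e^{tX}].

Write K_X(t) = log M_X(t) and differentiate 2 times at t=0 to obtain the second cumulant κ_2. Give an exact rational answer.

κ_2 = K′′(0) = 4/3

M_X(t) = (e^(5*t) - e^(t))/(4*t)
K_X(t) = log M_X(t) = -log(t) + log(e^(5*t) - e^(t)) - 2*log(2)
K′(t) = (5*t*e^(4*t) - t - e^(4*t) + 1)/(t*e^(4*t) - t)
K′′(t) = (-16*t^2*e^(4*t) + e^(8*t) - 2*e^(4*t) + 1)/(t^2*e^(8*t) - 2*t^2*e^(4*t) + t^2)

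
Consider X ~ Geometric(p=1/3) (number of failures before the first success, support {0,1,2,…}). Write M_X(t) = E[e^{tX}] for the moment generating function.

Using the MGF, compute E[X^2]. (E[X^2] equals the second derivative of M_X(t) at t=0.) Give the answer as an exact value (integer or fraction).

E[X^2] = M^(2)(0) = 10

M_X(t) = 1/(3*(1 - 2*e^(t)/3))
M^(2)(t) = (-4*e^(2*t) - 6*e^(t))/(8*e^(3*t) - 36*e^(2*t) + 54*e^(t) - 27)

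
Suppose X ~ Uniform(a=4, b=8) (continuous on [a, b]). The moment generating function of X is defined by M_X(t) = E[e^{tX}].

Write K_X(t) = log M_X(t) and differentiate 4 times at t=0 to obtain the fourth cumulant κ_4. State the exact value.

κ_4 = d^4K/dt^4 |_{t=0} = -32/15

M_X(t) = (e^(8*t) - e^(4*t))/(4*t)
K_X(t) = log M_X(t) = -log(t) + log(e^(8*t) - e^(4*t)) - 2*log(2)
dK/dt = (8*t*e^(4*t) - 4*t - e^(4*t) + 1)/(t*e^(4*t) - t)
d^2K/dt^2 = (-16*t^2*e^(4*t) + e^(8*t) - 2*e^(4*t) + 1)/(t^2*e^(8*t) - 2*t^2*e^(4*t) + t^2)
d^3K/dt^3 = (64*t^3*e^(8*t) + 64*t^3*e^(4*t) - 2*e^(12*t) + 6*e^(8*t) - 6*e^(4*t) + 2)/(t^3*e^(12*t) - 3*t^3*e^(8*t) + 3*t^3*e^(4*t) - t^3)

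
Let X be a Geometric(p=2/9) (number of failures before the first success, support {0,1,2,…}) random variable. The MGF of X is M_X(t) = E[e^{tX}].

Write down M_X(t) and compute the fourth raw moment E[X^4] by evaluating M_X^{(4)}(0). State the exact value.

E[X^4] = D^4[M](0) = 5320

M_X(t) = 2/(9*(1 - 7*e^(t)/9))
D^4[M](t) = (-4802*e^(4*t) - 67914*e^(3*t) - 87318*e^(2*t) - 10206*e^(t))/(16807*e^(5*t) - 108045*e^(4*t) + 277830*e^(3*t) - 357210*e^(2*t) + 229635*e^(t) - 59049)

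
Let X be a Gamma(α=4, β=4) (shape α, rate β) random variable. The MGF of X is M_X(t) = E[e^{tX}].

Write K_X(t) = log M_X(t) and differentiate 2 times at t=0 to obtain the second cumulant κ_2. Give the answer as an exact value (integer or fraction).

κ_2 = d^2K/dt^2 |_{t=0} = 1/4

M_X(t) = 256/(4 - t)^4
K_X(t) = log M_X(t) = -4*log(4 - t) + 8*log(2)
dK/dt = -4/(t - 4)
d^2K/dt^2 = 4/(t^2 - 8*t + 16)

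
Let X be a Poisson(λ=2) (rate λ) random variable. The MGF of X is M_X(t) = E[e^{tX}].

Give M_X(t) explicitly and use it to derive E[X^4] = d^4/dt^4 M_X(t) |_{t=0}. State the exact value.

M_X(t) = e^(2*e^(t) - 2)
M′(t) = 2*e^(-2)*e^(t)*e^(2*e^(t))
M′′(t) = (4*e^(2*t)*e^(2*e^(t)) + 2*e^(t)*e^(2*e^(t)))*e^(-2)
M′′′(t) = (8*e^(3*t)*e^(2*e^(t)) + 12*e^(2*t)*e^(2*e^(t)) + 2*e^(t)*e^(2*e^(t)))*e^(-2)
M′′′′(t) = (16*e^(4*t)*e^(2*e^(t)) + 48*e^(3*t)*e^(2*e^(t)) + 28*e^(2*t)*e^(2*e^(t)) + 2*e^(t)*e^(2*e^(t)))*e^(-2)

E[X^4] = M′′′′(0) = 94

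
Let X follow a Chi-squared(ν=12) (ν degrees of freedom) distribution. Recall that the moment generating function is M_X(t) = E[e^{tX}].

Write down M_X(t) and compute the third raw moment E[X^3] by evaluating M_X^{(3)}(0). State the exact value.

E[X^3] = M^(3)(0) = 2688

M_X(t) = (1 - 2*t)^(-6)
M^(3)(t) = -2688/(512*t^9 - 2304*t^8 + 4608*t^7 - 5376*t^6 + 4032*t^5 - 2016*t^4 + 672*t^3 - 144*t^2 + 18*t - 1)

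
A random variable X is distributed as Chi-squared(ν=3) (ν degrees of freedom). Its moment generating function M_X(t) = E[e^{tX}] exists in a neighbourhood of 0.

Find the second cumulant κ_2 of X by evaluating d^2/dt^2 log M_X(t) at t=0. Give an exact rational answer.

M_X(t) = (1 - 2*t)^(-3/2)
K_X(t) = log M_X(t) = -3*log(1 - 2*t)/2
dK/dt = -3/(2*t - 1)
d^2K/dt^2 = 6/(4*t^2 - 4*t + 1)

κ_2 = d^2K/dt^2 |_{t=0} = 6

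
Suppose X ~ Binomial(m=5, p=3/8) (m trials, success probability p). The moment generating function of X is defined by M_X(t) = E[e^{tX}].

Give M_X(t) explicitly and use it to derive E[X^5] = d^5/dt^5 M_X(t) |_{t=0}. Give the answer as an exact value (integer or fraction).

E[X^5] = d^5M/dt^5 |_{t=0} = 605325/4096

M_X(t) = (3*e^(t)/8 + 5/8)^5
dM/dt = 1215*e^(5*t)/32768 + 2025*e^(4*t)/8192 + 10125*e^(3*t)/16384 + 5625*e^(2*t)/8192 + 9375*e^(t)/32768
d^2M/dt^2 = 6075*e^(5*t)/32768 + 2025*e^(4*t)/2048 + 30375*e^(3*t)/16384 + 5625*e^(2*t)/4096 + 9375*e^(t)/32768
d^3M/dt^3 = 30375*e^(5*t)/32768 + 2025*e^(4*t)/512 + 91125*e^(3*t)/16384 + 5625*e^(2*t)/2048 + 9375*e^(t)/32768
d^4M/dt^4 = 151875*e^(5*t)/32768 + 2025*e^(4*t)/128 + 273375*e^(3*t)/16384 + 5625*e^(2*t)/1024 + 9375*e^(t)/32768
d^5M/dt^5 = 759375*e^(5*t)/32768 + 2025*e^(4*t)/32 + 820125*e^(3*t)/16384 + 5625*e^(2*t)/512 + 9375*e^(t)/32768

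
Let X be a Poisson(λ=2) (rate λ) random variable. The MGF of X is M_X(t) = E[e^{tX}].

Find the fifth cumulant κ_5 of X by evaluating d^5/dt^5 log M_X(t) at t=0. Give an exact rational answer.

κ_5 = D^5[K](0) = 2

M_X(t) = e^(2*e^(t) - 2)
K_X(t) = log M_X(t) = 2*e^(t) - 2
D^5[K](t) = 2*e^(t)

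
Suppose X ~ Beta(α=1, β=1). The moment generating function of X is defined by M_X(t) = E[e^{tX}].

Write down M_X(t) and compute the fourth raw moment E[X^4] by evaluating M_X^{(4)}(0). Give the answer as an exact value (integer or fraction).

E[X^4] = D^4[M](0) = 1/5

M_X(t) = ₁F₁(1; 2; t)
D^4[M](t) = ₁F₁(5; 6; t)/5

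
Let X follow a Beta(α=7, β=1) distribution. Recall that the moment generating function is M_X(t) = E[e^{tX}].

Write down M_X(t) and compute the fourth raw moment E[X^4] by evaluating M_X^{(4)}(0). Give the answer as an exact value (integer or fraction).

E[X^4] = M′′′′(0) = 7/11

M_X(t) = ₁F₁(7; 8; t)
M′(t) = 7*₁F₁(8; 9; t)/8
M′′(t) = 7*₁F₁(9; 10; t)/9
M′′′(t) = 7*₁F₁(10; 11; t)/10
M′′′′(t) = 7*₁F₁(11; 12; t)/11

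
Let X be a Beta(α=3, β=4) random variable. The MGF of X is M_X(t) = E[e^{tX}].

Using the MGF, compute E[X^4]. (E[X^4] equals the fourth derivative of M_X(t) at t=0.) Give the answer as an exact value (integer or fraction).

M_X(t) = ₁F₁(3; 7; t)
M′(t) = 3*₁F₁(4; 8; t)/7
M′′(t) = 3*₁F₁(5; 9; t)/14
M′′′(t) = 5*₁F₁(6; 10; t)/42
M′′′′(t) = ₁F₁(7; 11; t)/14

E[X^4] = M′′′′(0) = 1/14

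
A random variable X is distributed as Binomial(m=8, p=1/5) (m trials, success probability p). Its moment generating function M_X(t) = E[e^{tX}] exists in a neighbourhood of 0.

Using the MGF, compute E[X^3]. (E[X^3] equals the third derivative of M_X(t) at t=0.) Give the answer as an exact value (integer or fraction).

E[X^3] = D^3[M](0) = 1376/125

M_X(t) = (e^(t)/5 + 4/5)^8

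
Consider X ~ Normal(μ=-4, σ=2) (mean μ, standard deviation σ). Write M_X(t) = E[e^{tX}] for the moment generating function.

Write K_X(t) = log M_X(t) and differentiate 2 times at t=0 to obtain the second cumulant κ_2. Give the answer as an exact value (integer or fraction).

κ_2 = K′′(0) = 4

M_X(t) = e^(2*t^2 - 4*t)
K_X(t) = log M_X(t) = 2*t^2 - 4*t
K′(t) = 4*t - 4
K′′(t) = 4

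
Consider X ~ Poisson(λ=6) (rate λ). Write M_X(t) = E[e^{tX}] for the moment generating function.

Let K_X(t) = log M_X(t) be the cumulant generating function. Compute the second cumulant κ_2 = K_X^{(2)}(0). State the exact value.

M_X(t) = e^(6*e^(t) - 6)
K_X(t) = log M_X(t) = 6*e^(t) - 6
dK/dt = 6*e^(t)
d^2K/dt^2 = 6*e^(t)

κ_2 = d^2K/dt^2 |_{t=0} = 6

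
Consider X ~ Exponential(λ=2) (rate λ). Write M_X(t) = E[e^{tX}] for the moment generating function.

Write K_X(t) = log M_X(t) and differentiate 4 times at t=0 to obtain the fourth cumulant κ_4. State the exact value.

κ_4 = D^4[K](0) = 3/8

M_X(t) = 2/(2 - t)
K_X(t) = log M_X(t) = -log(2 - t) + log(2)
D^4[K](t) = 6/(t^4 - 8*t^3 + 24*t^2 - 32*t + 16)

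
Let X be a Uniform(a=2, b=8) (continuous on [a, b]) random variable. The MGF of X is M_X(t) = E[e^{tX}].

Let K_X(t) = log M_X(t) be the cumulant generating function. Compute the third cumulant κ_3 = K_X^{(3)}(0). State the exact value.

M_X(t) = (e^(8*t) - e^(2*t))/(6*t)
K_X(t) = log M_X(t) = -log(t) + log(e^(8*t) - e^(2*t)) - log(6)
D^3[K](t) = (216*t^3*e^(12*t) + 216*t^3*e^(6*t) - 2*e^(18*t) + 6*e^(12*t) - 6*e^(6*t) + 2)/(t^3*e^(18*t) - 3*t^3*e^(12*t) + 3*t^3*e^(6*t) - t^3)

κ_3 = D^3[K](0) = 0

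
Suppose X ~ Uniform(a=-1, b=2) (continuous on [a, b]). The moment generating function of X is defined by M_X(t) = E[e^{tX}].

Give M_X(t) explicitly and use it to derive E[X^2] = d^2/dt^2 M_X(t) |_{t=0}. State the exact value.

E[X^2] = D^2[M](0) = 1

M_X(t) = (e^(2*t) - e^(-t))/(3*t)
D^2[M](t) = (4*t^2*e^(3*t) - t^2 - 4*t*e^(3*t) - 2*t + 2*e^(3*t) - 2)*e^(-t)/(3*t^3)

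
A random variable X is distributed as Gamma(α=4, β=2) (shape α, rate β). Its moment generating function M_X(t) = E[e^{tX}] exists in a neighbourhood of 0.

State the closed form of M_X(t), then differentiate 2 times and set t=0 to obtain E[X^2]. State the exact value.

M_X(t) = 16/(2 - t)^4
M^(2)(t) = 320/(t^6 - 12*t^5 + 60*t^4 - 160*t^3 + 240*t^2 - 192*t + 64)

E[X^2] = M^(2)(0) = 5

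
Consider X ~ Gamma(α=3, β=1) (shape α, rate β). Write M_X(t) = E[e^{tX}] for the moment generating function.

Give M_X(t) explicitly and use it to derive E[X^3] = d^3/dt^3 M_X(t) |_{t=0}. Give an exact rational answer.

E[X^3] = D^3[M](0) = 60

M_X(t) = (1 - t)^(-3)
D^3[M](t) = 60/(t^6 - 6*t^5 + 15*t^4 - 20*t^3 + 15*t^2 - 6*t + 1)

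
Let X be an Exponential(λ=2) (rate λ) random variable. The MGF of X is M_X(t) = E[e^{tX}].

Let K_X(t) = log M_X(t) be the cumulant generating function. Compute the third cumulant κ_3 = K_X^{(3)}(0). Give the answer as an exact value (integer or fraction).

M_X(t) = 2/(2 - t)
K_X(t) = log M_X(t) = -log(2 - t) + log(2)
dK/dt = -1/(t - 2)
d^2K/dt^2 = 1/(t^2 - 4*t + 4)
d^3K/dt^3 = -2/(t^3 - 6*t^2 + 12*t - 8)

κ_3 = d^3K/dt^3 |_{t=0} = 1/4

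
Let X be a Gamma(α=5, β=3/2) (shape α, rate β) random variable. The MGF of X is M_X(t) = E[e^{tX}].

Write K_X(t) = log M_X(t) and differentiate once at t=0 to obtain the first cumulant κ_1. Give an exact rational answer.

κ_1 = dK/dt |_{t=0} = 10/3

M_X(t) = 243/(32*(3/2 - t)^5)
K_X(t) = log M_X(t) = -5*log(3/2 - t) - 5*log(2) + 5*log(3)
dK/dt = -10/(2*t - 3)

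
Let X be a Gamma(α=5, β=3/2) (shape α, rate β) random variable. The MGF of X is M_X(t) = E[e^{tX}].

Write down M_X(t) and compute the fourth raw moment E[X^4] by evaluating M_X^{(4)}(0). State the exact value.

E[X^4] = M′′′′(0) = 8960/27

M_X(t) = 243/(32*(3/2 - t)^5)
M′(t) = 2430/(64*t^6 - 576*t^5 + 2160*t^4 - 4320*t^3 + 4860*t^2 - 2916*t + 729)
M′′(t) = -29160/(128*t^7 - 1344*t^6 + 6048*t^5 - 15120*t^4 + 22680*t^3 - 20412*t^2 + 10206*t - 2187)
M′′′(t) = 408240/(256*t^8 - 3072*t^7 + 16128*t^6 - 48384*t^5 + 90720*t^4 - 108864*t^3 + 81648*t^2 - 34992*t + 6561)
M′′′′(t) = -6531840/(512*t^9 - 6912*t^8 + 41472*t^7 - 145152*t^6 + 326592*t^5 - 489888*t^4 + 489888*t^3 - 314928*t^2 + 118098*t - 19683)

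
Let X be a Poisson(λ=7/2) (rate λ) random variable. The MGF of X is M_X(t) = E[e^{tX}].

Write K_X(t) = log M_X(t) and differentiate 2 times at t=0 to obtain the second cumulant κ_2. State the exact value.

κ_2 = D^2[K](0) = 7/2

M_X(t) = e^(7*e^(t)/2 - 7/2)
K_X(t) = log M_X(t) = 7*e^(t)/2 - 7/2
D^2[K](t) = 7*e^(t)/2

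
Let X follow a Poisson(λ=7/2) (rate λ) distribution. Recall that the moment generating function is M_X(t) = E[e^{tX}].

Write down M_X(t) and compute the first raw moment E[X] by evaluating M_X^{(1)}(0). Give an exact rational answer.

E[X] = D[M](0) = 7/2

M_X(t) = e^(7*e^(t)/2 - 7/2)
D[M](t) = 7*e^(-7/2)*e^(t)*e^(7*e^(t)/2)/2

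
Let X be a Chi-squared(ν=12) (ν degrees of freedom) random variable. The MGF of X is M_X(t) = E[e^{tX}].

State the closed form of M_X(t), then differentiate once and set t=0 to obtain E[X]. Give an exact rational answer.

E[X] = D[M](0) = 12

M_X(t) = (1 - 2*t)^(-6)
D[M](t) = -12/(128*t^7 - 448*t^6 + 672*t^5 - 560*t^4 + 280*t^3 - 84*t^2 + 14*t - 1)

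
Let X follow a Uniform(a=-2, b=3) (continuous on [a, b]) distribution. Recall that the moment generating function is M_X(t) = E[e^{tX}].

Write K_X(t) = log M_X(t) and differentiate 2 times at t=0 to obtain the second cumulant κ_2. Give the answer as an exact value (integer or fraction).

κ_2 = K^(2)(0) = 25/12

M_X(t) = (e^(3*t) - e^(-2*t))/(5*t)
K_X(t) = log M_X(t) = -log(t) + log(e^(3*t) - e^(-2*t)) - log(5)
K^(2)(t) = (-25*t^2*e^(5*t) + e^(10*t) - 2*e^(5*t) + 1)/(t^2*e^(10*t) - 2*t^2*e^(5*t) + t^2)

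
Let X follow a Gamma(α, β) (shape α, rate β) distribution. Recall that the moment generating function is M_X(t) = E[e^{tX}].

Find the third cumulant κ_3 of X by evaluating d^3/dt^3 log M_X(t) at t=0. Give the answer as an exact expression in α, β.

κ_3 = K′′′(0) = 2*α/β^3

M_X(t) = (β/(β - t))^α
K_X(t) = log M_X(t) = α*(log(β) - log(β - t))
K′(t) = -α/(-β + t)
K′′(t) = α/(β^2 - 2*β*t + t^2)
K′′′(t) = -2*α/(-β^3 + 3*β^2*t - 3*β*t^2 + t^3)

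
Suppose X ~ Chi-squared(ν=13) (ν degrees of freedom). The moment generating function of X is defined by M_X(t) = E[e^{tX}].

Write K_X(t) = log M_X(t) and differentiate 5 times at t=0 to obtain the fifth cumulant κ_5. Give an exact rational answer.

M_X(t) = (1 - 2*t)^(-13/2)
K_X(t) = log M_X(t) = -13*log(1 - 2*t)/2
D^5[K](t) = -4992/(32*t^5 - 80*t^4 + 80*t^3 - 40*t^2 + 10*t - 1)

κ_5 = D^5[K](0) = 4992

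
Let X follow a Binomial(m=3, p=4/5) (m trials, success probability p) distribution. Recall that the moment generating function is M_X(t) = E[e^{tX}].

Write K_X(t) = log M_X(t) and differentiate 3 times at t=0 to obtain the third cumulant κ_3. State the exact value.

M_X(t) = (4*e^(t)/5 + 1/5)^3
K_X(t) = log M_X(t) = 3*log(4*e^(t)/5 + 1/5)
K′(t) = 12*e^(t)/(4*e^(t) + 1)
K′′(t) = 12*e^(t)/(16*e^(2*t) + 8*e^(t) + 1)
K′′′(t) = (-48*e^(2*t) + 12*e^(t))/(64*e^(3*t) + 48*e^(2*t) + 12*e^(t) + 1)

κ_3 = K′′′(0) = -36/125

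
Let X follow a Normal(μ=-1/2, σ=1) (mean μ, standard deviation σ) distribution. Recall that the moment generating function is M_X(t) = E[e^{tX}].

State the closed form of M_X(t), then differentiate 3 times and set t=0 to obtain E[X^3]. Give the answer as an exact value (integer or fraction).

M_X(t) = e^(t^2/2 - t/2)
dM/dt = t*e^(-t/2)*e^(t^2/2) - e^(-t/2)*e^(t^2/2)/2
d^2M/dt^2 = (4*t^2*e^(t^2/2) - 4*t*e^(t^2/2) + 5*e^(t^2/2))*e^(-t/2)/4
d^3M/dt^3 = (8*t^3*e^(t^2/2) - 12*t^2*e^(t^2/2) + 30*t*e^(t^2/2) - 13*e^(t^2/2))*e^(-t/2)/8

E[X^3] = d^3M/dt^3 |_{t=0} = -13/8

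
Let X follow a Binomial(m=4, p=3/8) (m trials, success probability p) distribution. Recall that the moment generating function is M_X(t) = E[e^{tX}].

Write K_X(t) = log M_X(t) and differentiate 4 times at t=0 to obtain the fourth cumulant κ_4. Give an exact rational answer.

κ_4 = K′′′′(0) = -195/512

M_X(t) = (3*e^(t)/8 + 5/8)^4
K_X(t) = log M_X(t) = 4*log(3*e^(t)/8 + 5/8)
K′(t) = 12*e^(t)/(3*e^(t) + 5)
K′′(t) = 60*e^(t)/(9*e^(2*t) + 30*e^(t) + 25)
K′′′(t) = (-180*e^(2*t) + 300*e^(t))/(27*e^(3*t) + 135*e^(2*t) + 225*e^(t) + 125)
K′′′′(t) = (540*e^(3*t) - 3600*e^(2*t) + 1500*e^(t))/(81*e^(4*t) + 540*e^(3*t) + 1350*e^(2*t) + 1500*e^(t) + 625)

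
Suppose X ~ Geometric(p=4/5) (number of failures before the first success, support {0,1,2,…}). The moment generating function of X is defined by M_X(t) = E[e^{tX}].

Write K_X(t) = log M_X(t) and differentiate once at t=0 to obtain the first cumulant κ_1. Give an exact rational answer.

M_X(t) = 4/(5*(1 - e^(t)/5))
K_X(t) = log M_X(t) = -log(1 - e^(t)/5) - log(5) + 2*log(2)
dK/dt = -e^(t)/(e^(t) - 5)

κ_1 = dK/dt |_{t=0} = 1/4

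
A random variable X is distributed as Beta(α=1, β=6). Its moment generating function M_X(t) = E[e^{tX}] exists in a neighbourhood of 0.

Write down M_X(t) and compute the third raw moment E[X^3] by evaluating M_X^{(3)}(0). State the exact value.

M_X(t) = ₁F₁(1; 7; t)
dM/dt = ₁F₁(2; 8; t)/7
d^2M/dt^2 = ₁F₁(3; 9; t)/28
d^3M/dt^3 = ₁F₁(4; 10; t)/84

E[X^3] = d^3M/dt^3 |_{t=0} = 1/84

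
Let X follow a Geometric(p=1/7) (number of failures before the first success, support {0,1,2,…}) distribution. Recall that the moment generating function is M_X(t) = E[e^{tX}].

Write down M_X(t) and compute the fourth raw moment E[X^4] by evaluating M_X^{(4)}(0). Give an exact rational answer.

E[X^4] = d^4M/dt^4 |_{t=0} = 39390

M_X(t) = 1/(7*(1 - 6*e^(t)/7))
dM/dt = 6*e^(t)/(36*e^(2*t) - 84*e^(t) + 49)
d^2M/dt^2 = (-36*e^(2*t) - 42*e^(t))/(216*e^(3*t) - 756*e^(2*t) + 882*e^(t) - 343)
d^3M/dt^3 = (216*e^(3*t) + 1008*e^(2*t) + 294*e^(t))/(1296*e^(4*t) - 6048*e^(3*t) + 10584*e^(2*t) - 8232*e^(t) + 2401)
d^4M/dt^4 = (-1296*e^(4*t) - 16632*e^(3*t) - 19404*e^(2*t) - 2058*e^(t))/(7776*e^(5*t) - 45360*e^(4*t) + 105840*e^(3*t) - 123480*e^(2*t) + 72030*e^(t) - 16807)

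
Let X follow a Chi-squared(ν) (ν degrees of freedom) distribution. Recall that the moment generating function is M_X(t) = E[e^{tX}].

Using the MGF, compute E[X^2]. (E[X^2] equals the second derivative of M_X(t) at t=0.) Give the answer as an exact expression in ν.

M_X(t) = (1 - 2*t)^(-ν/2)
M′(t) = -ν/(2*t*(1 - 2*t)^(ν/2) - (1 - 2*t)^(ν/2))
M′′(t) = (ν^2 + 2*ν)/(4*t^2*(1 - 2*t)^(ν/2) - 4*t*(1 - 2*t)^(ν/2) + (1 - 2*t)^(ν/2))

E[X^2] = M′′(0) = ν*(ν + 2)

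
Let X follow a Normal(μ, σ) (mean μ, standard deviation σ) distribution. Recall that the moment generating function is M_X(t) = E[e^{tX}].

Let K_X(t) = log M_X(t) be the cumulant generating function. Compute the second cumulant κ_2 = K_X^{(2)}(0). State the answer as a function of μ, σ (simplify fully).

M_X(t) = e^(μ*t + σ^2*t^2/2)
K_X(t) = log M_X(t) = μ*t + σ^2*t^2/2
K^(2)(t) = σ^2

κ_2 = K^(2)(0) = σ^2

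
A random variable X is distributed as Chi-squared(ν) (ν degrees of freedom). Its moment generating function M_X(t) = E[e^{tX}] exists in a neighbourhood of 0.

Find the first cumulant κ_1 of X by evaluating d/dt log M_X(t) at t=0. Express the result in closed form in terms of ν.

M_X(t) = (1 - 2*t)^(-ν/2)
K_X(t) = log M_X(t) = -ν*log(1 - 2*t)/2
K^(1)(t) = -ν/(2*t - 1)

κ_1 = K^(1)(0) = ν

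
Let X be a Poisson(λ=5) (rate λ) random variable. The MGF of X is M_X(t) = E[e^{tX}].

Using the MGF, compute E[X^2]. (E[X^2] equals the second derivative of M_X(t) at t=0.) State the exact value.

E[X^2] = d^2M/dt^2 |_{t=0} = 30

M_X(t) = e^(5*e^(t) - 5)
dM/dt = 5*e^(-5)*e^(t)*e^(5*e^(t))
d^2M/dt^2 = (25*e^(2*t)*e^(5*e^(t)) + 5*e^(t)*e^(5*e^(t)))*e^(-5)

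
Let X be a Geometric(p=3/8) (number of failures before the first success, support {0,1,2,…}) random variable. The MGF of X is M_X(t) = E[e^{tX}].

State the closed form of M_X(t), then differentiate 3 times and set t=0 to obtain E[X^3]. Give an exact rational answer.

M_X(t) = 3/(8*(1 - 5*e^(t)/8))
D^3[M](t) = (375*e^(3*t) + 2400*e^(2*t) + 960*e^(t))/(625*e^(4*t) - 4000*e^(3*t) + 9600*e^(2*t) - 10240*e^(t) + 4096)

E[X^3] = D^3[M](0) = 415/9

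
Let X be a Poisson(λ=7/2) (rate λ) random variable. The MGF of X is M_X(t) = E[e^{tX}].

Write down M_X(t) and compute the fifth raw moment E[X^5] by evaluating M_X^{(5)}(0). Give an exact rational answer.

E[X^5] = d^5M/dt^5 |_{t=0} = 105119/32

M_X(t) = e^(7*e^(t)/2 - 7/2)
dM/dt = 7*e^(-7/2)*e^(t)*e^(7*e^(t)/2)/2
d^2M/dt^2 = (49*e^(2*t)*e^(7*e^(t)/2) + 14*e^(t)*e^(7*e^(t)/2))*e^(-7/2)/4
d^3M/dt^3 = (343*e^(3*t)*e^(7*e^(t)/2) + 294*e^(2*t)*e^(7*e^(t)/2) + 28*e^(t)*e^(7*e^(t)/2))*e^(-7/2)/8
d^4M/dt^4 = (2401*e^(4*t)*e^(7*e^(t)/2) + 4116*e^(3*t)*e^(7*e^(t)/2) + 1372*e^(2*t)*e^(7*e^(t)/2) + 56*e^(t)*e^(7*e^(t)/2))*e^(-7/2)/16
d^5M/dt^5 = (16807*e^(5*t)*e^(7*e^(t)/2) + 48020*e^(4*t)*e^(7*e^(t)/2) + 34300*e^(3*t)*e^(7*e^(t)/2) + 5880*e^(2*t)*e^(7*e^(t)/2) + 112*e^(t)*e^(7*e^(t)/2))*e^(-7/2)/32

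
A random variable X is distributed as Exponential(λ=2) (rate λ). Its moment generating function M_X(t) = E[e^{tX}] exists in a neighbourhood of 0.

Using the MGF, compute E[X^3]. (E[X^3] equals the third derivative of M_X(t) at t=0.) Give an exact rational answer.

E[X^3] = M′′′(0) = 3/4

M_X(t) = 2/(2 - t)
M′(t) = 2/(t^2 - 4*t + 4)
M′′(t) = -4/(t^3 - 6*t^2 + 12*t - 8)
M′′′(t) = 12/(t^4 - 8*t^3 + 24*t^2 - 32*t + 16)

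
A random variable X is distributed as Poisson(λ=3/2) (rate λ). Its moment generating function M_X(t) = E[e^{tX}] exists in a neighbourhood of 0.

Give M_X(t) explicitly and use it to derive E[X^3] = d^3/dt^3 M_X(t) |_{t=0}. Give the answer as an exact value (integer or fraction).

M_X(t) = e^(3*e^(t)/2 - 3/2)
dM/dt = 3*e^(-3/2)*e^(t)*e^(3*e^(t)/2)/2
d^2M/dt^2 = (9*e^(2*t)*e^(3*e^(t)/2) + 6*e^(t)*e^(3*e^(t)/2))*e^(-3/2)/4
d^3M/dt^3 = (27*e^(3*t)*e^(3*e^(t)/2) + 54*e^(2*t)*e^(3*e^(t)/2) + 12*e^(t)*e^(3*e^(t)/2))*e^(-3/2)/8

E[X^3] = d^3M/dt^3 |_{t=0} = 93/8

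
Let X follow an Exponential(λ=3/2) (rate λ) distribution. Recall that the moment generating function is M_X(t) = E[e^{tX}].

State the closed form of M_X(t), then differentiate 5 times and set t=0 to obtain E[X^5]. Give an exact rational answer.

M_X(t) = 3/(2*(3/2 - t))
M^(5)(t) = 11520/(64*t^6 - 576*t^5 + 2160*t^4 - 4320*t^3 + 4860*t^2 - 2916*t + 729)

E[X^5] = M^(5)(0) = 1280/81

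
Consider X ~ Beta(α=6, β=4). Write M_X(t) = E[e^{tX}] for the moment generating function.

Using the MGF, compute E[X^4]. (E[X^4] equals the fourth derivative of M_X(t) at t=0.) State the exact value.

E[X^4] = M′′′′(0) = 126/715

M_X(t) = ₁F₁(6; 10; t)
M′(t) = 3*₁F₁(7; 11; t)/5
M′′(t) = 21*₁F₁(8; 12; t)/55
M′′′(t) = 14*₁F₁(9; 13; t)/55
M′′′′(t) = 126*₁F₁(10; 14; t)/715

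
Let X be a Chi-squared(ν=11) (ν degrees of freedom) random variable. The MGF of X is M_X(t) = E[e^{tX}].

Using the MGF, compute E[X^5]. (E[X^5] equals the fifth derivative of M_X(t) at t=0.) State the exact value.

E[X^5] = M′′′′′(0) = 692835

M_X(t) = (1 - 2*t)^(-11/2)
M′(t) = 11/(64*t^6*√(1 - 2*t) - 192*t^5*√(1 - 2*t) + 240*t^4*√(1 - 2*t) - 160*t^3*√(1 - 2*t) + 60*t^2*√(1 - 2*t) - 12*t*√(1 - 2*t) + √(1 - 2*t))
M′′(t) = -143/(128*t^7*√(1 - 2*t) - 448*t^6*√(1 - 2*t) + 672*t^5*√(1 - 2*t) - 560*t^4*√(1 - 2*t) + 280*t^3*√(1 - 2*t) - 84*t^2*√(1 - 2*t) + 14*t*√(1 - 2*t) - √(1 - 2*t))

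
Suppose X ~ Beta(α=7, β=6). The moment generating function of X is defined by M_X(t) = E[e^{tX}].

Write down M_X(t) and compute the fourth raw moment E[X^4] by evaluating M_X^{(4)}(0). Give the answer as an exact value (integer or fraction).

M_X(t) = ₁F₁(7; 13; t)
dM/dt = 7*₁F₁(8; 14; t)/13
d^2M/dt^2 = 4*₁F₁(9; 15; t)/13
d^3M/dt^3 = 12*₁F₁(10; 16; t)/65
d^4M/dt^4 = 3*₁F₁(11; 17; t)/26

E[X^4] = d^4M/dt^4 |_{t=0} = 3/26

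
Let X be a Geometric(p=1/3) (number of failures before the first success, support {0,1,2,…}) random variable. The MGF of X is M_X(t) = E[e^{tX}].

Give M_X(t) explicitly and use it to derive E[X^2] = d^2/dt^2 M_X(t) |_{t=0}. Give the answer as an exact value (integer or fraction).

M_X(t) = 1/(3*(1 - 2*e^(t)/3))
dM/dt = 2*e^(t)/(4*e^(2*t) - 12*e^(t) + 9)
d^2M/dt^2 = (-4*e^(2*t) - 6*e^(t))/(8*e^(3*t) - 36*e^(2*t) + 54*e^(t) - 27)

E[X^2] = d^2M/dt^2 |_{t=0} = 10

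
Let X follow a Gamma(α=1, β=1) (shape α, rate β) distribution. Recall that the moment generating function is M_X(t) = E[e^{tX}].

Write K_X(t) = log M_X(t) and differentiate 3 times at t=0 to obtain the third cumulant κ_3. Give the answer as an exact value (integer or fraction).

M_X(t) = 1/(1 - t)
K_X(t) = log M_X(t) = -log(1 - t)
dK/dt = -1/(t - 1)
d^2K/dt^2 = 1/(t^2 - 2*t + 1)
d^3K/dt^3 = -2/(t^3 - 3*t^2 + 3*t - 1)

κ_3 = d^3K/dt^3 |_{t=0} = 2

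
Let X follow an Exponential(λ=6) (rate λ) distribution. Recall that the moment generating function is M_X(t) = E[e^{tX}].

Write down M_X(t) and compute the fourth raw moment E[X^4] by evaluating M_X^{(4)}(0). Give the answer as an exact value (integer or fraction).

M_X(t) = 6/(6 - t)
dM/dt = 6/(t^2 - 12*t + 36)
d^2M/dt^2 = -12/(t^3 - 18*t^2 + 108*t - 216)
d^3M/dt^3 = 36/(t^4 - 24*t^3 + 216*t^2 - 864*t + 1296)
d^4M/dt^4 = -144/(t^5 - 30*t^4 + 360*t^3 - 2160*t^2 + 6480*t - 7776)

E[X^4] = d^4M/dt^4 |_{t=0} = 1/54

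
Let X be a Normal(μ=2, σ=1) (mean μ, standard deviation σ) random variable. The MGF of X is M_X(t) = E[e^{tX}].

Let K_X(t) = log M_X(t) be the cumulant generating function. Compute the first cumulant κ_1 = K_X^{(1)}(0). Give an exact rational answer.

M_X(t) = e^(t^2/2 + 2*t)
K_X(t) = log M_X(t) = t^2/2 + 2*t
K^(1)(t) = t + 2

κ_1 = K^(1)(0) = 2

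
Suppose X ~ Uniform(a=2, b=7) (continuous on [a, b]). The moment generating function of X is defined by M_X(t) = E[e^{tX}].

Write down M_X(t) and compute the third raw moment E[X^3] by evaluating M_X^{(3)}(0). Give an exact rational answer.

M_X(t) = (e^(7*t) - e^(2*t))/(5*t)
M′(t) = (7*t*e^(7*t) - 2*t*e^(2*t) - e^(7*t) + e^(2*t))/(5*t^2)
M′′(t) = (49*t^2*e^(7*t) - 4*t^2*e^(2*t) - 14*t*e^(7*t) + 4*t*e^(2*t) + 2*e^(7*t) - 2*e^(2*t))/(5*t^3)
M′′′(t) = (343*t^3*e^(7*t) - 8*t^3*e^(2*t) - 147*t^2*e^(7*t) + 12*t^2*e^(2*t) + 42*t*e^(7*t) - 12*t*e^(2*t) - 6*e^(7*t) + 6*e^(2*t))/(5*t^4)

E[X^3] = M′′′(0) = 477/4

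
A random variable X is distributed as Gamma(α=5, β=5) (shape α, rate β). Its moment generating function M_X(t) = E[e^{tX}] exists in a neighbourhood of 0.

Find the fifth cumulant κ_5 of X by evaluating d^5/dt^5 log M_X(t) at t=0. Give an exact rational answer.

κ_5 = d^5K/dt^5 |_{t=0} = 24/625

M_X(t) = 3125/(5 - t)^5
K_X(t) = log M_X(t) = -5*log(5 - t) + 5*log(5)
dK/dt = -5/(t - 5)
d^2K/dt^2 = 5/(t^2 - 10*t + 25)
d^3K/dt^3 = -10/(t^3 - 15*t^2 + 75*t - 125)
d^4K/dt^4 = 30/(t^4 - 20*t^3 + 150*t^2 - 500*t + 625)
d^5K/dt^5 = -120/(t^5 - 25*t^4 + 250*t^3 - 1250*t^2 + 3125*t - 3125)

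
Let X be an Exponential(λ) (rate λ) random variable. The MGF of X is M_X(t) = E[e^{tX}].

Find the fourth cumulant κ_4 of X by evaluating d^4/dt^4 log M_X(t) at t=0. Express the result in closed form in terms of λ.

M_X(t) = λ/(λ - t)
K_X(t) = log M_X(t) = log(λ) - log(λ - t)
K^(4)(t) = 6/(λ^4 - 4*λ^3*t + 6*λ^2*t^2 - 4*λ*t^3 + t^4)

κ_4 = K^(4)(0) = 6/λ^4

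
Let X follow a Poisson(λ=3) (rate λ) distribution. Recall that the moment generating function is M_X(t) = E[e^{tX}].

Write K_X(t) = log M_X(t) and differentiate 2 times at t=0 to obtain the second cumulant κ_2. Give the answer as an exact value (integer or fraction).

κ_2 = K^(2)(0) = 3

M_X(t) = e^(3*e^(t) - 3)
K_X(t) = log M_X(t) = 3*e^(t) - 3
K^(2)(t) = 3*e^(t)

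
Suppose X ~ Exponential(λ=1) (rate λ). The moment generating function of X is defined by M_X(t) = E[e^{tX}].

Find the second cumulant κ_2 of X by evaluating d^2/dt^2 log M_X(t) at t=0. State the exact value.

κ_2 = K^(2)(0) = 1

M_X(t) = 1/(1 - t)
K_X(t) = log M_X(t) = -log(1 - t)
K^(2)(t) = 1/(t^2 - 2*t + 1)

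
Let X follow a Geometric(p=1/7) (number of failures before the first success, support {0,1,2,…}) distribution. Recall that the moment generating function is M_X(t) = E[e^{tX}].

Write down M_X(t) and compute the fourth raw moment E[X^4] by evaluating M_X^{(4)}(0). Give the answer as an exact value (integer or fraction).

E[X^4] = M^(4)(0) = 39390

M_X(t) = 1/(7*(1 - 6*e^(t)/7))
M^(4)(t) = (-1296*e^(4*t) - 16632*e^(3*t) - 19404*e^(2*t) - 2058*e^(t))/(7776*e^(5*t) - 45360*e^(4*t) + 105840*e^(3*t) - 123480*e^(2*t) + 72030*e^(t) - 16807)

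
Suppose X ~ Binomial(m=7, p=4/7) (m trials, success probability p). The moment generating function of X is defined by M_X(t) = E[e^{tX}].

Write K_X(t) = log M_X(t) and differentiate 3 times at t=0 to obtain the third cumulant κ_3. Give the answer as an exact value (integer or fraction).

κ_3 = K^(3)(0) = -12/49

M_X(t) = (4*e^(t)/7 + 3/7)^7
K_X(t) = log M_X(t) = 7*log(4*e^(t)/7 + 3/7)
K^(3)(t) = (-336*e^(2*t) + 252*e^(t))/(64*e^(3*t) + 144*e^(2*t) + 108*e^(t) + 27)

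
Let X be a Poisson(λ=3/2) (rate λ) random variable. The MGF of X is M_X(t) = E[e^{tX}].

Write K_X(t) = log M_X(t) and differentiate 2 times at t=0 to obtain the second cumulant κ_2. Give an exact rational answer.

M_X(t) = e^(3*e^(t)/2 - 3/2)
K_X(t) = log M_X(t) = 3*e^(t)/2 - 3/2
dK/dt = 3*e^(t)/2
d^2K/dt^2 = 3*e^(t)/2

κ_2 = d^2K/dt^2 |_{t=0} = 3/2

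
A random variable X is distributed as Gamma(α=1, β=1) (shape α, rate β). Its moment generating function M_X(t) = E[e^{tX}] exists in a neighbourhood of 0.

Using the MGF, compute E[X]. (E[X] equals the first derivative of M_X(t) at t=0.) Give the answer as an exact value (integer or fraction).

M_X(t) = 1/(1 - t)
D[M](t) = 1/(t^2 - 2*t + 1)

E[X] = D[M](0) = 1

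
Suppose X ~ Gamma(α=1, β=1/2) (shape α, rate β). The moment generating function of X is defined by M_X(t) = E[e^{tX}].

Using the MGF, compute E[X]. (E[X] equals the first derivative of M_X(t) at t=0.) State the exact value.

M_X(t) = 1/(2*(1/2 - t))
D[M](t) = 2/(4*t^2 - 4*t + 1)

E[X] = D[M](0) = 2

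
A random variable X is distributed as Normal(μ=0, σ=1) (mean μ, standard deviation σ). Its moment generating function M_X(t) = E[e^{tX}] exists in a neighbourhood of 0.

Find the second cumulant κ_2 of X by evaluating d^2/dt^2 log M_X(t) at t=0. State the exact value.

κ_2 = K′′(0) = 1

M_X(t) = e^(t^2/2)
K_X(t) = log M_X(t) = t^2/2
K′(t) = t
K′′(t) = 1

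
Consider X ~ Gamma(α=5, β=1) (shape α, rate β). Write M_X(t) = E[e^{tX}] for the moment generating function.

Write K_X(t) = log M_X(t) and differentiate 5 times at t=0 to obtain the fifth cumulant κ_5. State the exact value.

κ_5 = K′′′′′(0) = 120

M_X(t) = (1 - t)^(-5)
K_X(t) = log M_X(t) = -5*log(1 - t)
K′(t) = -5/(t - 1)
K′′(t) = 5/(t^2 - 2*t + 1)
K′′′(t) = -10/(t^3 - 3*t^2 + 3*t - 1)
K′′′′(t) = 30/(t^4 - 4*t^3 + 6*t^2 - 4*t + 1)
K′′′′′(t) = -120/(t^5 - 5*t^4 + 10*t^3 - 10*t^2 + 5*t - 1)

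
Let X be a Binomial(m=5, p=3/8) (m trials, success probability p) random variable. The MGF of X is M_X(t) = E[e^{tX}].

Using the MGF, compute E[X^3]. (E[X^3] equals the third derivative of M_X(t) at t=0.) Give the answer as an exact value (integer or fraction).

E[X^3] = d^3M/dt^3 |_{t=0} = 1725/128

M_X(t) = (3*e^(t)/8 + 5/8)^5
dM/dt = 1215*e^(5*t)/32768 + 2025*e^(4*t)/8192 + 10125*e^(3*t)/16384 + 5625*e^(2*t)/8192 + 9375*e^(t)/32768
d^2M/dt^2 = 6075*e^(5*t)/32768 + 2025*e^(4*t)/2048 + 30375*e^(3*t)/16384 + 5625*e^(2*t)/4096 + 9375*e^(t)/32768
d^3M/dt^3 = 30375*e^(5*t)/32768 + 2025*e^(4*t)/512 + 91125*e^(3*t)/16384 + 5625*e^(2*t)/2048 + 9375*e^(t)/32768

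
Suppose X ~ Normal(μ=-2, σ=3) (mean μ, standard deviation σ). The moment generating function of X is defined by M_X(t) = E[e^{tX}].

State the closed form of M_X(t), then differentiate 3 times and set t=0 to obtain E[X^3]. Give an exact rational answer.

M_X(t) = e^(9*t^2/2 - 2*t)
dM/dt = 9*t*e^(-2*t)*e^(9*t^2/2) - 2*e^(-2*t)*e^(9*t^2/2)
d^2M/dt^2 = (81*t^2*e^(9*t^2/2) - 36*t*e^(9*t^2/2) + 13*e^(9*t^2/2))*e^(-2*t)
d^3M/dt^3 = (729*t^3*e^(9*t^2/2) - 486*t^2*e^(9*t^2/2) + 351*t*e^(9*t^2/2) - 62*e^(9*t^2/2))*e^(-2*t)

E[X^3] = d^3M/dt^3 |_{t=0} = -62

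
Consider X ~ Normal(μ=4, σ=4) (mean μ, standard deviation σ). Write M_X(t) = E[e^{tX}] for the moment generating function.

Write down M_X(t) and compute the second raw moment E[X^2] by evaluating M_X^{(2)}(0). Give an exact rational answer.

E[X^2] = M^(2)(0) = 32

M_X(t) = e^(8*t^2 + 4*t)
M^(2)(t) = 256*t^2*e^(4*t)*e^(8*t^2) + 128*t*e^(4*t)*e^(8*t^2) + 32*e^(4*t)*e^(8*t^2)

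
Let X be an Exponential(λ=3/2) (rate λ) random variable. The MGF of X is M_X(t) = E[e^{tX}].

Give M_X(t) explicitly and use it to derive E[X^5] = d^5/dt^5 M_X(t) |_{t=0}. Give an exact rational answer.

M_X(t) = 3/(2*(3/2 - t))
M′(t) = 6/(4*t^2 - 12*t + 9)
M′′(t) = -24/(8*t^3 - 36*t^2 + 54*t - 27)
M′′′(t) = 144/(16*t^4 - 96*t^3 + 216*t^2 - 216*t + 81)
M′′′′(t) = -1152/(32*t^5 - 240*t^4 + 720*t^3 - 1080*t^2 + 810*t - 243)
M′′′′′(t) = 11520/(64*t^6 - 576*t^5 + 2160*t^4 - 4320*t^3 + 4860*t^2 - 2916*t + 729)

E[X^5] = M′′′′′(0) = 1280/81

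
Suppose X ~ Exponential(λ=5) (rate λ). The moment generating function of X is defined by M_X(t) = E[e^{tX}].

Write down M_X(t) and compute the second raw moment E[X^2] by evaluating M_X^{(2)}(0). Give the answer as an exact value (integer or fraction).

E[X^2] = M^(2)(0) = 2/25

M_X(t) = 5/(5 - t)
M^(2)(t) = -10/(t^3 - 15*t^2 + 75*t - 125)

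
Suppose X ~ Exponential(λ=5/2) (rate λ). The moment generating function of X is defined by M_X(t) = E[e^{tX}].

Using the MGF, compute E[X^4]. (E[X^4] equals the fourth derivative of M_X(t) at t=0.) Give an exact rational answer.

E[X^4] = D^4[M](0) = 384/625

M_X(t) = 5/(2*(5/2 - t))
D^4[M](t) = -1920/(32*t^5 - 400*t^4 + 2000*t^3 - 5000*t^2 + 6250*t - 3125)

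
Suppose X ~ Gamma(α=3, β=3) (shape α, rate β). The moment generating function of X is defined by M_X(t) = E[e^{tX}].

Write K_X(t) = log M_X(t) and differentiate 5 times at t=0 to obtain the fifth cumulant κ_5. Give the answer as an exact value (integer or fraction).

M_X(t) = 27/(3 - t)^3
K_X(t) = log M_X(t) = -3*log(3 - t) + 3*log(3)
K′(t) = -3/(t - 3)
K′′(t) = 3/(t^2 - 6*t + 9)
K′′′(t) = -6/(t^3 - 9*t^2 + 27*t - 27)
K′′′′(t) = 18/(t^4 - 12*t^3 + 54*t^2 - 108*t + 81)
K′′′′′(t) = -72/(t^5 - 15*t^4 + 90*t^3 - 270*t^2 + 405*t - 243)

κ_5 = K′′′′′(0) = 8/27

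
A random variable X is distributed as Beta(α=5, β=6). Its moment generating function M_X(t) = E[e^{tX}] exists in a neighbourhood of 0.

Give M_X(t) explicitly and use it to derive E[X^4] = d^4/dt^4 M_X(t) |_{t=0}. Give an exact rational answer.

E[X^4] = M′′′′(0) = 10/143

M_X(t) = ₁F₁(5; 11; t)
M′(t) = 5*₁F₁(6; 12; t)/11
M′′(t) = 5*₁F₁(7; 13; t)/22
M′′′(t) = 35*₁F₁(8; 14; t)/286
M′′′′(t) = 10*₁F₁(9; 15; t)/143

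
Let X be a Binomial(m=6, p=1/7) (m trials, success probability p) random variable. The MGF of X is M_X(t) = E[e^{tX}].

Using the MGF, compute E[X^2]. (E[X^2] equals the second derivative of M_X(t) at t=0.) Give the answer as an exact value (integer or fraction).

M_X(t) = (e^(t)/7 + 6/7)^6
M^(2)(t) = 36*e^(6*t)/117649 + 900*e^(5*t)/117649 + 8640*e^(4*t)/117649 + 38880*e^(3*t)/117649 + 77760*e^(2*t)/117649 + 46656*e^(t)/117649

E[X^2] = M^(2)(0) = 72/49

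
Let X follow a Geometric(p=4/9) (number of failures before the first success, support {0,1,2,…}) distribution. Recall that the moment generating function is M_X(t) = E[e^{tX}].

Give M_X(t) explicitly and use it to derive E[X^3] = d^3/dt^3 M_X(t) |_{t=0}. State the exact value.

E[X^3] = D^3[M](0) = 715/32

M_X(t) = 4/(9*(1 - 5*e^(t)/9))
D^3[M](t) = (500*e^(3*t) + 3600*e^(2*t) + 1620*e^(t))/(625*e^(4*t) - 4500*e^(3*t) + 12150*e^(2*t) - 14580*e^(t) + 6561)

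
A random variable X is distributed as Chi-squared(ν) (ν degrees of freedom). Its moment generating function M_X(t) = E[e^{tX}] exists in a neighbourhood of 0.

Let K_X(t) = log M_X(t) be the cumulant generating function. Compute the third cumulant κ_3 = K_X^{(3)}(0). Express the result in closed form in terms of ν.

M_X(t) = (1 - 2*t)^(-ν/2)
K_X(t) = log M_X(t) = -ν*log(1 - 2*t)/2
K′(t) = -ν/(2*t - 1)
K′′(t) = 2*ν/(4*t^2 - 4*t + 1)
K′′′(t) = -8*ν/(8*t^3 - 12*t^2 + 6*t - 1)

κ_3 = K′′′(0) = 8*ν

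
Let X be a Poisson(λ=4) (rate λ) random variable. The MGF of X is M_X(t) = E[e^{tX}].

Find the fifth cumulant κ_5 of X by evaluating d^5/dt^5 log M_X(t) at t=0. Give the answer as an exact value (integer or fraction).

M_X(t) = e^(4*e^(t) - 4)
K_X(t) = log M_X(t) = 4*e^(t) - 4
K^(5)(t) = 4*e^(t)

κ_5 = K^(5)(0) = 4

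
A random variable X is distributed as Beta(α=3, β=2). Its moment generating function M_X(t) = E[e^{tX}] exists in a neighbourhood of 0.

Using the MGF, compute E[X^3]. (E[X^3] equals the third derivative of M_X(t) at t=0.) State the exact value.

M_X(t) = ₁F₁(3; 5; t)
dM/dt = 3*₁F₁(4; 6; t)/5
d^2M/dt^2 = 2*₁F₁(5; 7; t)/5
d^3M/dt^3 = 2*₁F₁(6; 8; t)/7

E[X^3] = d^3M/dt^3 |_{t=0} = 2/7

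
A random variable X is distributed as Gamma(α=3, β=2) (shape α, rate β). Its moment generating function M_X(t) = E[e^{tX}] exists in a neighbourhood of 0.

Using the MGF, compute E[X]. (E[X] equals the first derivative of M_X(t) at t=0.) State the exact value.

M_X(t) = 8/(2 - t)^3
D[M](t) = 24/(t^4 - 8*t^3 + 24*t^2 - 32*t + 16)

E[X] = D[M](0) = 3/2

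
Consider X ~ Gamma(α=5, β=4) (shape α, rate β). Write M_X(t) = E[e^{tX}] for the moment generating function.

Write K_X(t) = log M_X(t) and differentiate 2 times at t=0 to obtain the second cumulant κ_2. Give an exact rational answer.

κ_2 = K^(2)(0) = 5/16

M_X(t) = 1024/(4 - t)^5
K_X(t) = log M_X(t) = -5*log(4 - t) + 10*log(2)
K^(2)(t) = 5/(t^2 - 8*t + 16)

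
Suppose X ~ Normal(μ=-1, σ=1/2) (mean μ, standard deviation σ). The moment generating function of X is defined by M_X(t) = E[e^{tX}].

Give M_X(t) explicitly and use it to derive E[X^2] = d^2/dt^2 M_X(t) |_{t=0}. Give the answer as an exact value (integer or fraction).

E[X^2] = M^(2)(0) = 5/4

M_X(t) = e^(t^2/8 - t)
M^(2)(t) = (t^2*e^(t^2/8) - 8*t*e^(t^2/8) + 20*e^(t^2/8))*e^(-t)/16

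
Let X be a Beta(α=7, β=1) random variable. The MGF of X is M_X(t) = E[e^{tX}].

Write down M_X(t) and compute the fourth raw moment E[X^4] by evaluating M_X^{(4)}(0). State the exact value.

M_X(t) = ₁F₁(7; 8; t)
M^(4)(t) = 7*₁F₁(11; 12; t)/11

E[X^4] = M^(4)(0) = 7/11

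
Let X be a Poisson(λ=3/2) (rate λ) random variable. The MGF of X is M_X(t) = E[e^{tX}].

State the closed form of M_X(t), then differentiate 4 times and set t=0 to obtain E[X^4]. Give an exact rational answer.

M_X(t) = e^(3*e^(t)/2 - 3/2)
dM/dt = 3*e^(-3/2)*e^(t)*e^(3*e^(t)/2)/2
d^2M/dt^2 = (9*e^(2*t)*e^(3*e^(t)/2) + 6*e^(t)*e^(3*e^(t)/2))*e^(-3/2)/4
d^3M/dt^3 = (27*e^(3*t)*e^(3*e^(t)/2) + 54*e^(2*t)*e^(3*e^(t)/2) + 12*e^(t)*e^(3*e^(t)/2))*e^(-3/2)/8
d^4M/dt^4 = (81*e^(4*t)*e^(3*e^(t)/2) + 324*e^(3*t)*e^(3*e^(t)/2) + 252*e^(2*t)*e^(3*e^(t)/2) + 24*e^(t)*e^(3*e^(t)/2))*e^(-3/2)/16

E[X^4] = d^4M/dt^4 |_{t=0} = 681/16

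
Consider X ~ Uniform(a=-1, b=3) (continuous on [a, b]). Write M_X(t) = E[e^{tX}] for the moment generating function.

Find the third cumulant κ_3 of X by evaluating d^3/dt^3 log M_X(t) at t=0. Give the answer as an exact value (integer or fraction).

κ_3 = K^(3)(0) = 0

M_X(t) = (e^(3*t) - e^(-t))/(4*t)
K_X(t) = log M_X(t) = -log(t) + log(e^(3*t) - e^(-t)) - 2*log(2)
K^(3)(t) = (64*t^3*e^(8*t) + 64*t^3*e^(4*t) - 2*e^(12*t) + 6*e^(8*t) - 6*e^(4*t) + 2)/(t^3*e^(12*t) - 3*t^3*e^(8*t) + 3*t^3*e^(4*t) - t^3)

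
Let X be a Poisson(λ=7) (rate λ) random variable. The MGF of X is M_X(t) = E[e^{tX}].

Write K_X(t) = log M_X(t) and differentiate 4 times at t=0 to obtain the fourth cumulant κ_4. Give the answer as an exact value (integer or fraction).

M_X(t) = e^(7*e^(t) - 7)
K_X(t) = log M_X(t) = 7*e^(t) - 7
D^4[K](t) = 7*e^(t)

κ_4 = D^4[K](0) = 7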